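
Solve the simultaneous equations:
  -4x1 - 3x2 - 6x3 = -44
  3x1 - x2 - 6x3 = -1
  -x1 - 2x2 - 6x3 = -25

x1 = 5, x2 = 4, x3 = 2

Row-reduce the augmented matrix:
R1 ← R1 / (-4).
R2 ← R2 − 3·R1.
R3 ← R3 + 1·R1.
R2 ← R2 / (-13/4).
R1 ← R1 − 3/4·R2.
R3 ← R3 + 5/4·R2.
R3 ← R3 / (-6/13).
R1 ← R1 + 12/13·R3.
R2 ← R2 − 42/13·R3.
Reading off the reduced rows gives x1 = 5, x2 = 4, x3 = 2.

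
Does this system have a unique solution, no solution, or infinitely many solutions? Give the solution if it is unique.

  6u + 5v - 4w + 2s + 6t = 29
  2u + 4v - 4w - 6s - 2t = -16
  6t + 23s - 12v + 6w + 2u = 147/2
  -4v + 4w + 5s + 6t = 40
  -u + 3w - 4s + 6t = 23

no solution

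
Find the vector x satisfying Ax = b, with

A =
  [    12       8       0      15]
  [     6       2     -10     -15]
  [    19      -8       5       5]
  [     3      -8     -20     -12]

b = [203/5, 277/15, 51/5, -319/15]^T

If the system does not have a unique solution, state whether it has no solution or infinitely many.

x_1 = 9/5, x_2 = 3, x_3 = 1/3, x_4 = -1/3

Row-reduce the augmented matrix:
R1 ← R1 / (12).
R2 ← R2 − 6·R1.
R3 ← R3 − 19·R1.
R4 ← R4 − 3·R1.
R2 ← R2 / (-2).
R1 ← R1 − 2/3·R2.
R3 ← R3 + 62/3·R2.
R4 ← R4 + 10·R2.
R3 ← R3 / (325/3).
R1 ← R1 + 10/3·R3.
R2 ← R2 − 5·R3.
R4 ← R4 − 30·R3.
R4 ← R4 / (1953/52).
R1 ← R1 − 17/52·R4.
R2 ← R2 − 18/13·R4.
R3 ← R3 − 513/260·R4.
Reading off the reduced rows gives x_1 = 9/5, x_2 = 3, x_3 = 1/3, x_4 = -1/3.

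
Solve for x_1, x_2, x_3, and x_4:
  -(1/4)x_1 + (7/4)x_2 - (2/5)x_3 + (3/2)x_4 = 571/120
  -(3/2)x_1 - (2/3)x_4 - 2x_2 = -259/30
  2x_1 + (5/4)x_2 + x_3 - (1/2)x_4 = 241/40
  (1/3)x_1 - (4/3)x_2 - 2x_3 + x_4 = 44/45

x_1 = 7/3, x_2 = 5/2, x_3 = -5/3, x_4 = 1/5

Row-reduce the augmented matrix:
R1 ← R1 / (-1/4).
R2 ← R2 + 3/2·R1.
R3 ← R3 − 2·R1.
R4 ← R4 − 1/3·R1.
R2 ← R2 / (-25/2).
R1 ← R1 + 7·R2.
R3 ← R3 − 61/4·R2.
R4 ← R4 − 1·R2.
R3 ← R3 / (91/125).
R1 ← R1 − 32/125·R3.
R2 ← R2 + 24/125·R3.
R4 ← R4 + 878/375·R3.
R4 ← R4 / (1051/819).
R1 ← R1 + 44/91·R4.
R2 ← R2 − 190/273·R4.
R3 ← R3 + 110/273·R4.
Reading off the reduced rows gives x_1 = 7/3, x_2 = 5/2, x_3 = -5/3, x_4 = 1/5.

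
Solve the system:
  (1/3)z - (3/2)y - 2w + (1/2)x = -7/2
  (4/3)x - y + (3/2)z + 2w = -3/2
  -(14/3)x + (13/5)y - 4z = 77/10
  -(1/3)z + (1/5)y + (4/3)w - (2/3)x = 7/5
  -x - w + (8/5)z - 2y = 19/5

no solution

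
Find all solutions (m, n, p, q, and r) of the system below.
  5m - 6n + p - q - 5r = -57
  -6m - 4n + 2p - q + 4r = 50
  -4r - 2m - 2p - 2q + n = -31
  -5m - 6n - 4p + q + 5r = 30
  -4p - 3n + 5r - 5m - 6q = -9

Row-reduce the augmented matrix:
R1 ← R1 / (5).
R2 ← R2 + 6·R1.
R3 ← R3 + 2·R1.
R4 ← R4 + 5·R1.
R5 ← R5 + 5·R1.
R2 ← R2 / (-56/5).
R1 ← R1 + 6/5·R2.
R3 ← R3 + 7/5·R2.
R4 ← R4 + 12·R2.
R5 ← R5 + 9·R2.
R3 ← R3 / (-2).
R1 ← R1 + 1/7·R3.
R2 ← R2 + 2/7·R3.
R4 ← R4 + 45/7·R3.
R5 ← R5 + 39/7·R3.
R4 ← R4 / (147/16).
R1 ← R1 − 3/16·R4.
R2 ← R2 − 1/2·R4.
R3 ← R3 − 17/16·R4.
R5 ← R5 − 11/16·R4.
R5 ← R5 / (788/49).
R1 ← R1 + 39/49·R5.
R2 ← R2 + 6/49·R5.
R3 ← R3 − 24/49·R5.
R4 ← R4 − 110/49·R5.
Reading off the reduced rows gives m = -5, n = 1, p = 5, q = 6, r = 5.

m = -5, n = 1, p = 5, q = 6, r = 5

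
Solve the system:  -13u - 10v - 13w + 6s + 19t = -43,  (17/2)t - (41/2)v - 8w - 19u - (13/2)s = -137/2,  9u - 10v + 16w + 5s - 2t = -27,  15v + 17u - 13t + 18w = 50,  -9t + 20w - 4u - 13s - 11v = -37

infinitely many solutions

Row-reduce:
R1 ← R1 / (-13).
R2 ← R2 + 19·R1.
R3 ← R3 − 9·R1.
R4 ← R4 − 17·R1.
R5 ← R5 + 4·R1.
R2 ← R2 / (-153/26).
R1 ← R1 − 10/13·R2.
R3 ← R3 + 220/13·R2.
R4 ← R4 − 25/13·R2.
R5 ← R5 + 103/13·R2.
R3 ← R3 / (-3769/153).
R1 ← R1 − 373/153·R3.
R2 ← R2 + 286/153·R3.
R4 ← R4 − 703/153·R3.
R5 ← R5 − 1406/153·R3.
R4 ← R4 / (48070/3769).
R1 ← R1 − 10531/3769·R4.
R2 ← R2 + 5397/3769·R4.
R3 ← R3 + 8119/3769·R4.
R5 ← R5 − 96140/3769·R4.
Rank is 4 with 5 unknowns, leaving t free.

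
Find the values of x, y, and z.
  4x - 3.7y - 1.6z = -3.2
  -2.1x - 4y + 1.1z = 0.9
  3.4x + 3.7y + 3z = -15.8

x = -2, y = 0, z = -3

Row-reduce the augmented matrix:
R1 ← R1 / (4).
R2 ← R2 + 21/10·R1.
R3 ← R3 − 17/5·R1.
R2 ← R2 / (-2377/400).
R1 ← R1 + 37/40·R2.
R3 ← R3 − 1369/200·R2.
R3 ← R3 / (55378/11885).
R1 ← R1 + 1047/2377·R3.
R2 ← R2 + 104/2377·R3.
Reading off the reduced rows gives x = -2, y = 0, z = -3.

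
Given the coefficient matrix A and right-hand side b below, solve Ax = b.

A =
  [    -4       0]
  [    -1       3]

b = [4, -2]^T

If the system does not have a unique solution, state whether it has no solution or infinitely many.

x_1 = -1, x_2 = -1

Row-reduce the augmented matrix:
R1 ← R1 / (-4).
R2 ← R2 + 1·R1.
R2 ← R2 / (3).
Reading off the reduced rows gives x_1 = -1, x_2 = -1.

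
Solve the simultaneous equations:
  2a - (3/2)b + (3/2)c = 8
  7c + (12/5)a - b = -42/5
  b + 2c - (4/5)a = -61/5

Row-reduce:
R1 ← R1 / (2).
R2 ← R2 − 12/5·R1.
R3 ← R3 + 4/5·R1.
R2 ← R2 / (4/5).
R1 ← R1 + 3/4·R2.
R3 ← R3 − 2/5·R2.
Rank is 2 with 3 unknowns, leaving c free.

infinitely many solutions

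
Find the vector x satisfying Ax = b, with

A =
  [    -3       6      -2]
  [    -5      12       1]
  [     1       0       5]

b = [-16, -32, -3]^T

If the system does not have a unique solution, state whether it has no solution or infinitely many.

no solution

Row-reduce:
R1 ← R1 / (-3).
R2 ← R2 + 5·R1.
R3 ← R3 − 1·R1.
R2 ← R2 / (2).
R1 ← R1 + 2·R2.
R3 ← R3 − 2·R2.
Row 3 reduces to 0 = -3, a contradiction. The system is inconsistent.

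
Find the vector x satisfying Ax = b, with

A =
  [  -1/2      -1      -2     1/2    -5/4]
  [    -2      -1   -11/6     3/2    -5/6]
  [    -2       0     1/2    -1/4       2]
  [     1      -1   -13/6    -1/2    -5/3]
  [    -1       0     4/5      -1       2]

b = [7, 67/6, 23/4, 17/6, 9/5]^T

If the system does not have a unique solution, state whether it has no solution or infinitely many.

infinitely many solutions

Row-reduce:
R1 ← R1 / (-1/2).
R2 ← R2 + 2·R1.
R3 ← R3 + 2·R1.
R4 ← R4 − 1·R1.
R5 ← R5 + 1·R1.
R2 ← R2 / (3).
R1 ← R1 − 2·R2.
R3 ← R3 − 4·R2.
R4 ← R4 + 3·R2.
R5 ← R5 − 2·R2.
R3 ← R3 / (5/18).
R1 ← R1 + 1/9·R3.
R2 ← R2 − 37/18·R3.
R5 ← R5 − 31/45·R3.
Swap R4 and R5.
R4 ← R4 / (113/50).
R1 ← R1 + 13/10·R4.
R2 ← R2 − 231/20·R4.
R3 ← R3 + 57/10·R4.
Rank is 4 with 5 unknowns, leaving x_5 free.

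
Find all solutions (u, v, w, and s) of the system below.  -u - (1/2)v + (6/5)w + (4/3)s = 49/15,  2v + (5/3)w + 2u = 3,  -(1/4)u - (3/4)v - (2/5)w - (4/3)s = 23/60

Row-reduce:
R1 ← R1 / (-1).
R2 ← R2 − 2·R1.
R3 ← R3 + 1/4·R1.
R1 ← R1 − 1/2·R2.
R3 ← R3 + 5/8·R2.
R3 ← R3 / (221/120).
R1 ← R1 + 97/30·R3.
R2 ← R2 − 61/15·R3.
Rank is 3 with 4 unknowns, leaving s free.

infinitely many solutions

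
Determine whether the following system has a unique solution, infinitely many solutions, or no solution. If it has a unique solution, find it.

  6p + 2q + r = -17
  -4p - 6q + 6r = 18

infinitely many solutions

Row-reduce:
R1 ← R1 / (6).
R2 ← R2 + 4·R1.
R2 ← R2 / (-14/3).
R1 ← R1 − 1/3·R2.
Rank is 2 with 3 unknowns, leaving r free.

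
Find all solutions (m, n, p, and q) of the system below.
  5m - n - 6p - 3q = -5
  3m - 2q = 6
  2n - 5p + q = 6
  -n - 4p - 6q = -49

m = 6, n = 5, p = 2, q = 6

Row-reduce the augmented matrix:
R1 ← R1 / (5).
R2 ← R2 − 3·R1.
R2 ← R2 / (3/5).
R1 ← R1 + 1/5·R2.
R3 ← R3 − 2·R2.
R4 ← R4 + 1·R2.
R3 ← R3 / (-17).
R2 ← R2 − 6·R3.
R4 ← R4 − 2·R3.
R4 ← R4 / (-313/51).
R1 ← R1 + 2/3·R4.
R2 ← R2 − 13/51·R4.
R3 ← R3 + 5/51·R4.
Reading off the reduced rows gives m = 6, n = 5, p = 2, q = 6.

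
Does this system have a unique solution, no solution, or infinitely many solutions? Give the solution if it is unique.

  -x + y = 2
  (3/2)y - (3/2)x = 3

infinitely many solutions

Row-reduce:
R1 ← R1 / (-1).
R2 ← R2 + 3/2·R1.
Rank is 1 with 2 unknowns, leaving y free.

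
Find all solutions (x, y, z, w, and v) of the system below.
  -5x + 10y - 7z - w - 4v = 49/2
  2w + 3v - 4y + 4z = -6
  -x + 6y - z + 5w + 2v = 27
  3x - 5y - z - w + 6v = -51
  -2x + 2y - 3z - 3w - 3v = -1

no solution

Row-reduce:
R1 ← R1 / (-5).
R3 ← R3 + 1·R1.
R4 ← R4 − 3·R1.
R5 ← R5 + 2·R1.
R2 ← R2 / (-4).
R1 ← R1 + 2·R2.
R3 ← R3 − 4·R2.
R4 ← R4 − 1·R2.
R5 ← R5 + 2·R2.
R3 ← R3 / (22/5).
R1 ← R1 + 3/5·R3.
R2 ← R2 + 1·R3.
R4 ← R4 + 21/5·R3.
R5 ← R5 + 11/5·R3.
R4 ← R4 / (127/22).
R1 ← R1 − 2/11·R4.
R2 ← R2 − 25/22·R4.
R3 ← R3 − 18/11·R4.
Row 5 reduces to 0 = 1/4, a contradiction. The system is inconsistent.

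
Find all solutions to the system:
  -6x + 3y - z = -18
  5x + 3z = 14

infinitely many solutions

Row-reduce:
R1 ← R1 / (-6).
R2 ← R2 − 5·R1.
R2 ← R2 / (5/2).
R1 ← R1 + 1/2·R2.
Rank is 2 with 3 unknowns, leaving z free.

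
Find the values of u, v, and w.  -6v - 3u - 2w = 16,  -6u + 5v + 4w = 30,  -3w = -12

u = -4, v = -2, w = 4

Row-reduce the augmented matrix:
R1 ← R1 / (-3).
R2 ← R2 + 6·R1.
R2 ← R2 / (17).
R1 ← R1 − 2·R2.
R3 ← R3 / (-3).
R1 ← R1 + 14/51·R3.
R2 ← R2 − 8/17·R3.
Reading off the reduced rows gives u = -4, v = -2, w = 4.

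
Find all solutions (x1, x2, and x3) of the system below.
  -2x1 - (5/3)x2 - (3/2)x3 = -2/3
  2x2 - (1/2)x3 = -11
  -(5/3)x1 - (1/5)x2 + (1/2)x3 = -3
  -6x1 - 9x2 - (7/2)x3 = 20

Row-reduce the augmented matrix:
R1 ← R1 / (-2).
R3 ← R3 + 5/3·R1.
R4 ← R4 + 6·R1.
R2 ← R2 / (2).
R1 ← R1 − 5/6·R2.
R3 ← R3 − 107/90·R2.
R4 ← R4 + 4·R2.
R3 ← R3 / (737/360).
R1 ← R1 − 23/24·R3.
R2 ← R2 + 1/4·R3.
R4 reduces to 0 = 0, so the extra equation is consistent.
Reading off the reduced rows gives x1 = 3, x2 = -5, x3 = 2.

x1 = 3, x2 = -5, x3 = 2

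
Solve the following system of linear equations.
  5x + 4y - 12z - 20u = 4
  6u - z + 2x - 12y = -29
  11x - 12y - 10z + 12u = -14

infinitely many solutions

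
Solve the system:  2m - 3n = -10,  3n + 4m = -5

m = -5/2, n = 5/3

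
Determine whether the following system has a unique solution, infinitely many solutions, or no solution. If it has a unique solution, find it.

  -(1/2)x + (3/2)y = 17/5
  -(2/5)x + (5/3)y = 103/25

x = 11/5, y = 3

Row-reduce the augmented matrix:
R1 ← R1 / (-1/2).
R2 ← R2 + 2/5·R1.
R2 ← R2 / (7/15).
R1 ← R1 + 3·R2.
Reading off the reduced rows gives x = 11/5, y = 3.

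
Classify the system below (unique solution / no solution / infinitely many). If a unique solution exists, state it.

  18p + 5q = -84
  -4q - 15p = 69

p = -3, q = -6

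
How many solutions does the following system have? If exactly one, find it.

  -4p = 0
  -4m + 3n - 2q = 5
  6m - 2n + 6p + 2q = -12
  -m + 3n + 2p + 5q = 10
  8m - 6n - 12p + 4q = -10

Row-reduce the augmented matrix:
Swap R1 and R2.
R1 ← R1 / (-4).
R3 ← R3 − 6·R1.
R4 ← R4 + 1·R1.
R5 ← R5 − 8·R1.
Swap R2 and R3.
R2 ← R2 / (5/2).
R1 ← R1 + 3/4·R2.
R4 ← R4 − 9/4·R2.
R3 ← R3 / (-4).
R1 ← R1 − 9/5·R3.
R2 ← R2 − 12/5·R3.
R4 ← R4 + 17/5·R3.
R5 ← R5 + 12·R3.
R4 ← R4 / (32/5).
R1 ← R1 − 1/5·R4.
R2 ← R2 + 2/5·R4.
R5 reduces to 0 = 0, so the extra equation is consistent.
Reading off the reduced rows gives m = -3, n = -1, p = 0, q = 2.

m = -3, n = -1, p = 0, q = 2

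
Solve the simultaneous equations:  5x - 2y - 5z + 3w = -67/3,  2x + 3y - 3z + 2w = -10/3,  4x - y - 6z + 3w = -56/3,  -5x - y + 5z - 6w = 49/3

Row-reduce the augmented matrix:
R1 ← R1 / (5).
R2 ← R2 − 2·R1.
R3 ← R3 − 4·R1.
R4 ← R4 + 5·R1.
R2 ← R2 / (19/5).
R1 ← R1 + 2/5·R2.
R3 ← R3 − 3/5·R2.
R4 ← R4 + 3·R2.
R3 ← R3 / (-35/19).
R1 ← R1 + 21/19·R3.
R2 ← R2 + 5/19·R3.
R4 ← R4 + 15/19·R3.
R4 ← R4 / (-18/7).
R1 ← R1 − 2/5·R4.
R2 ← R2 − 1/7·R4.
R3 ← R3 + 9/35·R4.
Reading off the reduced rows gives x = -3, y = 5/3, z = 1, w = 1/3.

x = -3, y = 5/3, z = 1, w = 1/3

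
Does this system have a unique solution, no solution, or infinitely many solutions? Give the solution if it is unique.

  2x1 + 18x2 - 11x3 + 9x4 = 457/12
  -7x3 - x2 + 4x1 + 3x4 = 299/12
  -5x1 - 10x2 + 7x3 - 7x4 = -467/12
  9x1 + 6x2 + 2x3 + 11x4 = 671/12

x1 = 3, x2 = 0, x3 = -2/3, x4 = 11/4

Row-reduce the augmented matrix:
R1 ← R1 / (2).
R2 ← R2 − 4·R1.
R3 ← R3 + 5·R1.
R4 ← R4 − 9·R1.
R2 ← R2 / (-37).
R1 ← R1 − 9·R2.
R3 ← R3 − 35·R2.
R4 ← R4 + 75·R2.
R3 ← R3 / (-467/74).
R1 ← R1 + 137/74·R3.
R2 ← R2 + 15/37·R3.
R4 ← R4 − 1561/74·R3.
R4 ← R4 / (2469/467).
R1 ← R1 − 218/467·R4.
R2 ← R2 − 150/467·R4.
R3 ← R3 + 97/467·R4.
Reading off the reduced rows gives x1 = 3, x2 = 0, x3 = -2/3, x4 = 11/4.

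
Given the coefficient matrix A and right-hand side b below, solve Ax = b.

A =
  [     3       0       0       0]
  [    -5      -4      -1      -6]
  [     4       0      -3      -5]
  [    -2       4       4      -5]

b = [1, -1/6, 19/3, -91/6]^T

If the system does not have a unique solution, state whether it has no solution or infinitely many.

x_1 = 1/3, x_2 = -1/2, x_3 = -5/2, x_4 = 1/2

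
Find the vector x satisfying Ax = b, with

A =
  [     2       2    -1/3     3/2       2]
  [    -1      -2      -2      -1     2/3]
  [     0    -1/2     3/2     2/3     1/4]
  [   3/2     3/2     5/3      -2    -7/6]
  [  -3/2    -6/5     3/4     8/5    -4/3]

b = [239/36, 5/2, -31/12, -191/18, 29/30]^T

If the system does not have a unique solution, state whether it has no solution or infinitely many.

x_1 = -1, x_2 = 1, x_3 = -8/3, x_4 = 5/2, x_5 = 1

Row-reduce the augmented matrix:
R1 ← R1 / (2).
R2 ← R2 + 1·R1.
R4 ← R4 − 3/2·R1.
R5 ← R5 + 3/2·R1.
R2 ← R2 / (-1).
R1 ← R1 − 1·R2.
R3 ← R3 + 1/2·R2.
R5 ← R5 − 3/10·R2.
R3 ← R3 / (31/12).
R1 ← R1 + 7/3·R3.
R2 ← R2 − 13/6·R3.
R4 ← R4 − 23/12·R3.
R5 ← R5 + 3/20·R3.
R4 ← R4 / (-1381/372).
R1 ← R1 − 113/93·R4.
R2 ← R2 + 77/186·R4.
R3 ← R3 − 19/62·R4.
R5 ← R5 − 3343/1240·R4.
R5 ← R5 / (-32795/33144).
R1 ← R1 − 5836/4143·R5.
R2 ← R2 + 1282/1381·R5.
R3 ← R3 + 1133/2762·R5.
R4 ← R4 − 831/1381·R5.
Reading off the reduced rows gives x_1 = -1, x_2 = 1, x_3 = -8/3, x_4 = 5/2, x_5 = 1.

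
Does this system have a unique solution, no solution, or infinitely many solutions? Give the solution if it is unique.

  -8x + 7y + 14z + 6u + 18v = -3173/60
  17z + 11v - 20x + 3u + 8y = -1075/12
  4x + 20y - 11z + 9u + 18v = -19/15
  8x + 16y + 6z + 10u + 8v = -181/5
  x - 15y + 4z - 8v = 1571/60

Row-reduce the augmented matrix:
R1 ← R1 / (-8).
R2 ← R2 + 20·R1.
R3 ← R3 − 4·R1.
R4 ← R4 − 8·R1.
R5 ← R5 − 1·R1.
R2 ← R2 / (-19/2).
R1 ← R1 + 7/8·R2.
R3 ← R3 − 47/2·R2.
R4 ← R4 − 23·R2.
R5 ← R5 + 113/8·R2.
R3 ← R3 / (-922/19).
R1 ← R1 + 7/76·R3.
R2 ← R2 − 36/19·R3.
R4 ← R4 + 448/19·R3.
R5 ← R5 − 2471/76·R3.
R4 ← R4 / (-2056/461).
R1 ← R1 − 717/1844·R4.
R2 ← R2 − 264/461·R4.
R3 ← R3 − 168/461·R4.
R5 ← R5 − 12435/1844·R4.
R5 ← R5 / (-150725/4112).
R1 ← R1 + 6171/4112·R5.
R2 ← R2 + 596/257·R5.
R3 ← R3 + 595/514·R5.
R4 ← R4 − 6585/1028·R5.
Reading off the reduced rows gives x = 8/5, y = -11/4, z = -8/3, u = 1/2, v = 3/4.

x = 8/5, y = -11/4, z = -8/3, u = 1/2, v = 3/4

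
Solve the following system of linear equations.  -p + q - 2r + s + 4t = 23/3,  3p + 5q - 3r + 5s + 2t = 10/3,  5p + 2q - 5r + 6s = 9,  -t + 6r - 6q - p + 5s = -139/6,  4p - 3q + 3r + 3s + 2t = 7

p = 3, q = -1, r = -2, s = -7/3, t = 5/2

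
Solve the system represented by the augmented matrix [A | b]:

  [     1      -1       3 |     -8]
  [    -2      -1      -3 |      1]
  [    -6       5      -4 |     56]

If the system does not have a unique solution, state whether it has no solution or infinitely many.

x_1 = -5, x_2 = 6, x_3 = 1

Row-reduce the augmented matrix:
R2 ← R2 + 2·R1.
R3 ← R3 + 6·R1.
R2 ← R2 / (-3).
R1 ← R1 + 1·R2.
R3 ← R3 + 1·R2.
R3 ← R3 / (13).
R1 ← R1 − 2·R3.
R2 ← R2 + 1·R3.
Reading off the reduced rows gives x_1 = -5, x_2 = 6, x_3 = 1.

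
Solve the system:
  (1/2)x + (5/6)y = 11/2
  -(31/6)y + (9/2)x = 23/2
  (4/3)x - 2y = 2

x = 6, y = 3

Row-reduce the augmented matrix:
R1 ← R1 / (1/2).
R2 ← R2 − 9/2·R1.
R3 ← R3 − 4/3·R1.
R2 ← R2 / (-38/3).
R1 ← R1 − 5/3·R2.
R3 ← R3 + 38/9·R2.
R3 reduces to 0 = 0, so the extra equation is consistent.
Reading off the reduced rows gives x = 6, y = 3.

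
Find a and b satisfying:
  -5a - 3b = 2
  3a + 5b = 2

a = -1, b = 1

Row-reduce the augmented matrix:
R1 ← R1 / (-5).
R2 ← R2 − 3·R1.
R2 ← R2 / (16/5).
R1 ← R1 − 3/5·R2.
Reading off the reduced rows gives a = -1, b = 1.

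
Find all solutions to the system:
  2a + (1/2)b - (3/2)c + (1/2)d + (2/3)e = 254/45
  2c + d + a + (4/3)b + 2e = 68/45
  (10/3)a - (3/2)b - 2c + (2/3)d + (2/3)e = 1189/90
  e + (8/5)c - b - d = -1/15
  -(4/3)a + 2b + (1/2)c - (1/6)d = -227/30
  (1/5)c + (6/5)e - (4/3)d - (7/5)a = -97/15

a = 3, b = -5/3, c = 0, d = 7/5, e = -1/3

Row-reduce the augmented matrix:
R1 ← R1 / (2).
R2 ← R2 − 1·R1.
R3 ← R3 − 10/3·R1.
R5 ← R5 + 4/3·R1.
R6 ← R6 + 7/5·R1.
R2 ← R2 / (13/12).
R1 ← R1 − 1/4·R2.
R3 ← R3 + 7/3·R2.
R4 ← R4 + 1·R2.
R5 ← R5 − 7/3·R2.
R6 ← R6 − 7/20·R2.
R3 ← R3 / (167/26).
R1 ← R1 + 18/13·R3.
R2 ← R2 − 33/13·R3.
R4 ← R4 − 269/65·R3.
R5 ← R5 + 167/26·R3.
R6 ← R6 + 113/65·R3.
R4 ← R4 / (-3109/2505).
R1 ← R1 − 65/167·R4.
R2 ← R2 − 20/167·R4.
R3 ← R3 − 113/501·R4.
R6 ← R6 + 696/835·R4.
Swap R5 and R6.
R5 ← R5 / (228844/139905).
R1 ← R1 − 7343/9327·R5.
R2 ← R2 − 1072/3109·R5.
R3 ← R3 − 5435/9327·R5.
R4 ← R4 + 3847/9327·R5.
R6 reduces to 0 = 0, so the extra equation is consistent.
Reading off the reduced rows gives a = 3, b = -5/3, c = 0, d = 7/5, e = -1/3.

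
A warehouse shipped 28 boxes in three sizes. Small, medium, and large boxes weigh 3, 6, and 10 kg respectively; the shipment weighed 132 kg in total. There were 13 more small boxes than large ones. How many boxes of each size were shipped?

small boxes: 16, medium boxes: 9, large boxes: 3

Let s = small boxes, m = medium boxes, l = large boxes.
  s + m + l = 28
  3s + 10l + 6m = 132
  s - l = 13
Row-reduce the augmented matrix:
R2 ← R2 − 3·R1.
R3 ← R3 − 1·R1.
R2 ← R2 / (3).
R1 ← R1 − 1·R2.
R3 ← R3 + 1·R2.
R3 ← R3 / (1/3).
R1 ← R1 + 4/3·R3.
R2 ← R2 − 7/3·R3.
Reading off the reduced rows gives s = 16, m = 9, l = 3.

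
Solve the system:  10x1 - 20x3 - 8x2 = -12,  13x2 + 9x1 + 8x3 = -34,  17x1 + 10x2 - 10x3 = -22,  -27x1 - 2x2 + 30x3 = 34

x1 = -6, x2 = 4, x3 = -4

Row-reduce the augmented matrix:
R1 ← R1 / (10).
R2 ← R2 − 9·R1.
R3 ← R3 − 17·R1.
R4 ← R4 + 27·R1.
R2 ← R2 / (101/5).
R1 ← R1 + 4/5·R2.
R3 ← R3 − 118/5·R2.
R4 ← R4 + 118/5·R2.
R3 ← R3 / (-644/101).
R1 ← R1 + 98/101·R3.
R2 ← R2 − 130/101·R3.
R4 ← R4 − 644/101·R3.
R4 reduces to 0 = 0, so the extra equation is consistent.
Reading off the reduced rows gives x1 = -6, x2 = 4, x3 = -4.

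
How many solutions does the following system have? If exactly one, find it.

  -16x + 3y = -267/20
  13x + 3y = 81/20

x = 3/5, y = -5/4

Row-reduce the augmented matrix:
R1 ← R1 / (-16).
R2 ← R2 − 13·R1.
R2 ← R2 / (87/16).
R1 ← R1 + 3/16·R2.
Reading off the reduced rows gives x = 3/5, y = -5/4.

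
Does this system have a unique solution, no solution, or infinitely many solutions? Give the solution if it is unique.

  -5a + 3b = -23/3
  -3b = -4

Row-reduce the augmented matrix:
R1 ← R1 / (-5).
R2 ← R2 / (-3).
R1 ← R1 + 3/5·R2.
Reading off the reduced rows gives a = 7/3, b = 4/3.

a = 7/3, b = 4/3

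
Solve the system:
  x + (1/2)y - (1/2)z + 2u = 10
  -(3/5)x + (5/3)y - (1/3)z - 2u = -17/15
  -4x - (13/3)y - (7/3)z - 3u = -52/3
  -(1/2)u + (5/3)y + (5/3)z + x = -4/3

infinitely many solutions

Row-reduce:
R2 ← R2 + 3/5·R1.
R3 ← R3 + 4·R1.
R4 ← R4 − 1·R1.
R2 ← R2 / (59/30).
R1 ← R1 − 1/2·R2.
R3 ← R3 + 7/3·R2.
R4 ← R4 − 7/6·R2.
R3 ← R3 / (-300/59).
R1 ← R1 + 20/59·R3.
R2 ← R2 + 19/59·R3.
R4 ← R4 − 150/59·R3.
Rank is 3 with 4 unknowns, leaving u free.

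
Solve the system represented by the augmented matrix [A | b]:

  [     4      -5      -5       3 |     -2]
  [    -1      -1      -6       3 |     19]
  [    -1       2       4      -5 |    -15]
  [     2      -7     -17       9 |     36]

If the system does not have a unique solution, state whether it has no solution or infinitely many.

infinitely many solutions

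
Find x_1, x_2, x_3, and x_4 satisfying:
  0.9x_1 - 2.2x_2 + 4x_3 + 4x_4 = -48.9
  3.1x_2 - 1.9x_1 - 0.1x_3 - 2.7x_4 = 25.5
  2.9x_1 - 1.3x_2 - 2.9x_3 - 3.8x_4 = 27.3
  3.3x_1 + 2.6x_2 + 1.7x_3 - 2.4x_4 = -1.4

x_1 = -3, x_2 = 1, x_3 = -5, x_4 = -6

Row-reduce the augmented matrix:
R1 ← R1 / (9/10).
R2 ← R2 + 19/10·R1.
R3 ← R3 − 29/10·R1.
R4 ← R4 − 33/10·R1.
R2 ← R2 / (-139/90).
R1 ← R1 + 22/9·R2.
R3 ← R3 − 521/90·R2.
R4 ← R4 − 32/3·R2.
R3 ← R3 / (10764/695).
R1 ← R1 + 1218/139·R3.
R2 ← R2 + 751/139·R3.
R4 ← R4 − 62083/1390·R3.
R4 ← R4 / (1860541/215280).
R1 ← R1 + 6845/3588·R4.
R2 ← R2 + 43705/21528·R4.
R3 ← R3 − 6731/21528·R4.
Reading off the reduced rows gives x_1 = -3, x_2 = 1, x_3 = -5, x_4 = -6.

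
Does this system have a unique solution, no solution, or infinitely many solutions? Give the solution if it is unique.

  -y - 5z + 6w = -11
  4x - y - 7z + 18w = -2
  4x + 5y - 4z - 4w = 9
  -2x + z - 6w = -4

no solution

Row-reduce:
Swap R1 and R2.
R1 ← R1 / (4).
R3 ← R3 − 4·R1.
R4 ← R4 + 2·R1.
R2 ← R2 / (-1).
R1 ← R1 + 1/4·R2.
R3 ← R3 − 6·R2.
R4 ← R4 + 1/2·R2.
R3 ← R3 / (-27).
R1 ← R1 + 1/2·R3.
R2 ← R2 − 5·R3.
Row 4 reduces to 0 = 1/2, a contradiction. The system is inconsistent.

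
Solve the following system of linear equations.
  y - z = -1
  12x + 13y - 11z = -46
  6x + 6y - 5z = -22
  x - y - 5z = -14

no solution

Row-reduce:
Swap R1 and R2.
R1 ← R1 / (12).
R3 ← R3 − 6·R1.
R4 ← R4 − 1·R1.
R1 ← R1 − 13/12·R2.
R3 ← R3 + 1/2·R2.
R4 ← R4 + 25/12·R2.
Swap R3 and R4.
R3 ← R3 / (-37/6).
R1 ← R1 − 1/6·R3.
R2 ← R2 + 1·R3.
Row 4 reduces to 0 = 1/2, a contradiction. The system is inconsistent.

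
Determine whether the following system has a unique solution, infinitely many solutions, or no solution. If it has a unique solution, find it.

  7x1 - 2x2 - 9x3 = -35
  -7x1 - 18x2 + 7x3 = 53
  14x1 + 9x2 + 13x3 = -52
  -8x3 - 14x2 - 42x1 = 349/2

no solution

Row-reduce:
R1 ← R1 / (7).
R2 ← R2 + 7·R1.
R3 ← R3 − 14·R1.
R4 ← R4 + 42·R1.
R2 ← R2 / (-20).
R1 ← R1 + 2/7·R2.
R3 ← R3 − 13·R2.
R4 ← R4 + 26·R2.
R3 ← R3 / (297/10).
R1 ← R1 + 44/35·R3.
R2 ← R2 − 1/10·R3.
R4 ← R4 + 297/5·R3.
Row 4 reduces to 0 = 1/2, a contradiction. The system is inconsistent.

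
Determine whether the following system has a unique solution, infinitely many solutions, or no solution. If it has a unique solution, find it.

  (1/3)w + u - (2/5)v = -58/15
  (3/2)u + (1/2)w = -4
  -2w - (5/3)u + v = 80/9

Row-reduce the augmented matrix:
R2 ← R2 − 3/2·R1.
R3 ← R3 + 5/3·R1.
R2 ← R2 / (3/5).
R1 ← R1 + 2/5·R2.
R3 ← R3 − 1/3·R2.
R3 ← R3 / (-13/9).
R1 ← R1 − 1/3·R3.
Reading off the reduced rows gives u = -7/3, v = 3, w = -1.

u = -7/3, v = 3, w = -1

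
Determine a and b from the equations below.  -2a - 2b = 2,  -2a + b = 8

a = -3, b = 2

From equation 2: b = 8 + 2·a.
Substitute into equation 1 and solve: a = -3.
Then b = 2.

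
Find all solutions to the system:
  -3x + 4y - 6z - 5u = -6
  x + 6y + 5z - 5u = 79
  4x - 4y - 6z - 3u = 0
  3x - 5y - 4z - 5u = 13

x = 6, y = 3, z = 5, u = -6

Row-reduce the augmented matrix:
R1 ← R1 / (-3).
R2 ← R2 − 1·R1.
R3 ← R3 − 4·R1.
R4 ← R4 − 3·R1.
R2 ← R2 / (22/3).
R1 ← R1 + 4/3·R2.
R3 ← R3 − 4/3·R2.
R4 ← R4 + 1·R2.
R3 ← R3 / (-160/11).
R1 ← R1 − 28/11·R3.
R2 ← R2 − 9/22·R3.
R4 ← R4 + 211/22·R3.
R4 ← R4 / (-1707/320).
R1 ← R1 + 41/40·R4.
R2 ← R2 + 367/320·R4.
R3 ← R3 − 93/160·R4.
Reading off the reduced rows gives x = 6, y = 3, z = 5, u = -6.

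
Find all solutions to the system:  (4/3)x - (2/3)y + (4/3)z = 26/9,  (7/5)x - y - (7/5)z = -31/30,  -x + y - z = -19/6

x = -1/2, y = -2, z = 5/3

Row-reduce the augmented matrix:
R1 ← R1 / (4/3).
R2 ← R2 − 7/5·R1.
R3 ← R3 + 1·R1.
R2 ← R2 / (-3/10).
R1 ← R1 + 1/2·R2.
R3 ← R3 − 1/2·R2.
R3 ← R3 / (-14/3).
R1 ← R1 − 17/3·R3.
R2 ← R2 − 28/3·R3.
Reading off the reduced rows gives x = -1/2, y = -2, z = 5/3.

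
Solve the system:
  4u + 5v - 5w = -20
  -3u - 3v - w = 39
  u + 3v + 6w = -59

Row-reduce the augmented matrix:
R1 ← R1 / (4).
R2 ← R2 + 3·R1.
R3 ← R3 − 1·R1.
R2 ← R2 / (3/4).
R1 ← R1 − 5/4·R2.
R3 ← R3 − 7/4·R2.
R3 ← R3 / (55/3).
R1 ← R1 − 20/3·R3.
R2 ← R2 + 19/3·R3.
Reading off the reduced rows gives u = -5, v = -6, w = -6.

u = -5, v = -6, w = -6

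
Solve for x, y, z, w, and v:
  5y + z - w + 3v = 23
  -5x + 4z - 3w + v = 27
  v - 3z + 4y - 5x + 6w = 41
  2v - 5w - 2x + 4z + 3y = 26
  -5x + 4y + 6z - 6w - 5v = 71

Row-reduce the augmented matrix:
Swap R1 and R2.
R1 ← R1 / (-5).
R3 ← R3 + 5·R1.
R4 ← R4 + 2·R1.
R5 ← R5 + 5·R1.
R2 ← R2 / (5).
R3 ← R3 − 4·R2.
R4 ← R4 − 3·R2.
R5 ← R5 − 4·R2.
R3 ← R3 / (-39/5).
R1 ← R1 + 4/5·R3.
R2 ← R2 − 1/5·R3.
R4 ← R4 − 9/5·R3.
R5 ← R5 − 6/5·R3.
R4 ← R4 / (-61/65).
R1 ← R1 + 79/195·R4.
R2 ← R2 − 2/39·R4.
R3 ← R3 + 49/39·R4.
R5 ← R5 + 9/13·R4.
R5 ← R5 / (-501/61).
R1 ← R1 − 68/183·R5.
R2 ← R2 − 91/183·R5.
R3 ← R3 − 241/183·R5.
R4 ← R4 − 49/61·R5.
Reading off the reduced rows gives x = -4, y = 6, z = 4, w = 2, v = -3.

x = -4, y = 6, z = 4, w = 2, v = -3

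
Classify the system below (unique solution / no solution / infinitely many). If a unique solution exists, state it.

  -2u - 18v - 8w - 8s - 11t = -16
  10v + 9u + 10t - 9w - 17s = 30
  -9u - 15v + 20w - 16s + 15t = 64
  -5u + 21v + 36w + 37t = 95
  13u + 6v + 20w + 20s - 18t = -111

no solution

Row-reduce:
R1 ← R1 / (-2).
R2 ← R2 − 9·R1.
R3 ← R3 + 9·R1.
R4 ← R4 + 5·R1.
R5 ← R5 − 13·R1.
R2 ← R2 / (-71).
R1 ← R1 − 9·R2.
R3 ← R3 − 66·R2.
R4 ← R4 − 66·R2.
R5 ← R5 + 111·R2.
R3 ← R3 / (1006/71).
R1 ← R1 + 121/71·R3.
R2 ← R2 − 45/71·R3.
R4 ← R4 − 1006/71·R3.
R5 ← R5 − 2723/71·R3.
Swap R4 and R5.
R4 ← R4 / (65430/503).
R1 ← R1 + 3138/503·R4.
R2 ← R2 − 1034/503·R4.
R3 ← R3 + 1039/503·R4.
Row 5 reduces to 0 = -1, a contradiction. The system is inconsistent.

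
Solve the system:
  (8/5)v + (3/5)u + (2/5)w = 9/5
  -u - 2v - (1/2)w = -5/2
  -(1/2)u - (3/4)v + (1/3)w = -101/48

Row-reduce the augmented matrix:
R1 ← R1 / (3/5).
R2 ← R2 + 1·R1.
R3 ← R3 + 1/2·R1.
R2 ← R2 / (2/3).
R1 ← R1 − 8/3·R2.
R3 ← R3 − 7/12·R2.
R3 ← R3 / (25/48).
R2 ← R2 − 1/4·R3.
Reading off the reduced rows gives u = 1, v = 5/4, w = -2.

u = 1, v = 5/4, w = -2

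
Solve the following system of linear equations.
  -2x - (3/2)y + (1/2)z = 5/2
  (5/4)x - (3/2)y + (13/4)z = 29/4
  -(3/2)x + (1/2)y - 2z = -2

Row-reduce:
R1 ← R1 / (-2).
R2 ← R2 − 5/4·R1.
R3 ← R3 + 3/2·R1.
R2 ← R2 / (-39/16).
R1 ← R1 − 3/4·R2.
R3 ← R3 − 13/8·R2.
Row 3 reduces to 0 = 2, a contradiction. The system is inconsistent.

no solution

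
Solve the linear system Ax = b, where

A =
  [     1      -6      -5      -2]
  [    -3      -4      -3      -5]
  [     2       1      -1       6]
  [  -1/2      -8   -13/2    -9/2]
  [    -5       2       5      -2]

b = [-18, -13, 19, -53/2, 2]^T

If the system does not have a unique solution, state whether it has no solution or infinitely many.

Row-reduce:
R2 ← R2 + 3·R1.
R3 ← R3 − 2·R1.
R4 ← R4 + 1/2·R1.
R5 ← R5 + 5·R1.
R2 ← R2 / (-22).
R1 ← R1 + 6·R2.
R3 ← R3 − 13·R2.
R4 ← R4 + 11·R2.
R5 ← R5 + 28·R2.
R3 ← R3 / (-18/11).
R1 ← R1 + 1/11·R3.
R2 ← R2 − 9/11·R3.
R5 ← R5 − 32/11·R3.
Swap R4 and R5.
R4 ← R4 / (74/9).
R1 ← R1 − 29/36·R4.
R2 ← R2 − 9/4·R4.
R3 ← R3 + 77/36·R4.
Row 5 reduces to 0 = -2, a contradiction. The system is inconsistent.

no solution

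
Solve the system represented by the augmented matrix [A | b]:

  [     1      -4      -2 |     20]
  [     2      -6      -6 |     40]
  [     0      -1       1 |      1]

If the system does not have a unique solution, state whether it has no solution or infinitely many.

no solution

Row-reduce:
R2 ← R2 − 2·R1.
R2 ← R2 / (2).
R1 ← R1 + 4·R2.
R3 ← R3 + 1·R2.
Row 3 reduces to 0 = 1, a contradiction. The system is inconsistent.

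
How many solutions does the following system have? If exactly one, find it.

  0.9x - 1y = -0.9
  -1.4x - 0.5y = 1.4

x = -1, y = 0

Row-reduce the augmented matrix:
R1 ← R1 / (9/10).
R2 ← R2 + 7/5·R1.
R2 ← R2 / (-37/18).
R1 ← R1 + 10/9·R2.
Reading off the reduced rows gives x = -1, y = 0.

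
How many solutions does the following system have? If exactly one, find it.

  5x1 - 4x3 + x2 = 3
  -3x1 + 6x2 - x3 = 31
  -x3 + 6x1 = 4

x1 = 1, x2 = 6, x3 = 2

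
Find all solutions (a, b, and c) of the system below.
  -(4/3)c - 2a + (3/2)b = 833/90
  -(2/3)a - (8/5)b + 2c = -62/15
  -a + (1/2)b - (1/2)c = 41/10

a = -13/5, b = 1/3, c = -8/3

Row-reduce the augmented matrix:
R1 ← R1 / (-2).
R2 ← R2 + 2/3·R1.
R3 ← R3 + 1·R1.
R2 ← R2 / (-21/10).
R1 ← R1 + 3/4·R2.
R3 ← R3 + 1/4·R2.
R3 ← R3 / (-47/378).
R1 ← R1 + 13/63·R3.
R2 ← R2 + 220/189·R3.
Reading off the reduced rows gives a = -13/5, b = 1/3, c = -8/3.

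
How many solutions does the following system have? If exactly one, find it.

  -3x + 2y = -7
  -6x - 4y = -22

x = 3, y = 1

Row-reduce the augmented matrix:
R1 ← R1 / (-3).
R2 ← R2 + 6·R1.
R2 ← R2 / (-8).
R1 ← R1 + 2/3·R2.
Reading off the reduced rows gives x = 3, y = 1.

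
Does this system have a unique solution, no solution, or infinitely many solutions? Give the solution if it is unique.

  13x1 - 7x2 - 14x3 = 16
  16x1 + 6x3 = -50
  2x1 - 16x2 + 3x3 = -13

x1 = -2, x2 = 0, x3 = -3

Row-reduce the augmented matrix:
R1 ← R1 / (13).
R2 ← R2 − 16·R1.
R3 ← R3 − 2·R1.
R2 ← R2 / (112/13).
R1 ← R1 + 7/13·R2.
R3 ← R3 + 194/13·R2.
R3 ← R3 / (1271/28).
R1 ← R1 − 3/8·R3.
R2 ← R2 − 151/56·R3.
Reading off the reduced rows gives x1 = -2, x2 = 0, x3 = -3.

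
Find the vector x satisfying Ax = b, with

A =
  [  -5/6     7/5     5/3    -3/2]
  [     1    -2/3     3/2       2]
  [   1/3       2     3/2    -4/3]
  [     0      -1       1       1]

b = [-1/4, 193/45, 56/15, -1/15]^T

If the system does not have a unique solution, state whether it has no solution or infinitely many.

Row-reduce the augmented matrix:
R1 ← R1 / (-5/6).
R2 ← R2 − 1·R1.
R3 ← R3 − 1/3·R1.
R2 ← R2 / (76/75).
R1 ← R1 + 42/25·R2.
R3 ← R3 − 64/25·R2.
R4 ← R4 + 1·R2.
R3 ← R3 / (-761/114).
R1 ← R1 − 289/76·R3.
R2 ← R2 − 525/152·R3.
R4 ← R4 − 677/152·R3.
R4 ← R4 / (-327/761).
R1 ← R1 − 565/761·R4.
R2 ← R2 + 810/761·R4.
R3 ← R3 − 278/761·R4.
Reading off the reduced rows gives x_1 = 5/2, x_2 = 5/3, x_3 = 3/5, x_4 = 1.

x_1 = 5/2, x_2 = 5/3, x_3 = 3/5, x_4 = 1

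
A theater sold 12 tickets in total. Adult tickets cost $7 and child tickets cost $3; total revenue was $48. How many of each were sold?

Let a = adult tickets, c = child tickets.
  a + c = 12
  7a + 3c = 48
Row-reduce the augmented matrix:
R2 ← R2 − 7·R1.
R2 ← R2 / (-4).
R1 ← R1 − 1·R2.
Reading off the reduced rows gives a = 3, c = 9.

adult tickets: 3, child tickets: 9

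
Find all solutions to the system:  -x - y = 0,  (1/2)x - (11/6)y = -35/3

Row-reduce the augmented matrix:
R1 ← R1 / (-1).
R2 ← R2 − 1/2·R1.
R2 ← R2 / (-7/3).
R1 ← R1 − 1·R2.
Reading off the reduced rows gives x = -5, y = 5.

x = -5, y = 5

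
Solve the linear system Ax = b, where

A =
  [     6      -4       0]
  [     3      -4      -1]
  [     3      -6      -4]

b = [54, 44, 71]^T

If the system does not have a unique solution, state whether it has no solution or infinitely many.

x_1 = 5, x_2 = -6, x_3 = -5

Row-reduce the augmented matrix:
R1 ← R1 / (6).
R2 ← R2 − 3·R1.
R3 ← R3 − 3·R1.
R2 ← R2 / (-2).
R1 ← R1 + 2/3·R2.
R3 ← R3 + 4·R2.
R3 ← R3 / (-2).
R1 ← R1 − 1/3·R3.
R2 ← R2 − 1/2·R3.
Reading off the reduced rows gives x_1 = 5, x_2 = -6, x_3 = -5.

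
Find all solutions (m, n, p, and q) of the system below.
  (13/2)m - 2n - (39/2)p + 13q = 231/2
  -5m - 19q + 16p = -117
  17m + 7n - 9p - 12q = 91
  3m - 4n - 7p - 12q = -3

Row-reduce:
R1 ← R1 / (13/2).
R2 ← R2 + 5·R1.
R3 ← R3 − 17·R1.
R4 ← R4 − 3·R1.
R2 ← R2 / (-20/13).
R1 ← R1 + 4/13·R2.
R3 ← R3 − 159/13·R2.
R4 ← R4 + 40/13·R2.
R3 ← R3 / (999/20).
R1 ← R1 + 16/5·R3.
R2 ← R2 + 13/20·R3.
Rank is 3 with 4 unknowns, leaving q free.

infinitely many solutions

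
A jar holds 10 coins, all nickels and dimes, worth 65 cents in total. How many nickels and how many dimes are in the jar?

Let n = nickels, d = dimes.
  n + d = 10
  5n + 10d = 65
From equation 1: n = 10 − d.
Substitute into equation 2 and solve: d = 3.
Then n = 7.

nickels: 7, dimes: 3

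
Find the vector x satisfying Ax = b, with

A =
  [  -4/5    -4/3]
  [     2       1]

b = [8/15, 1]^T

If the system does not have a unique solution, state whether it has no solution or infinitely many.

Row-reduce the augmented matrix:
R1 ← R1 / (-4/5).
R2 ← R2 − 2·R1.
R2 ← R2 / (-7/3).
R1 ← R1 − 5/3·R2.
Reading off the reduced rows gives x_1 = 1, x_2 = -1.

x_1 = 1, x_2 = -1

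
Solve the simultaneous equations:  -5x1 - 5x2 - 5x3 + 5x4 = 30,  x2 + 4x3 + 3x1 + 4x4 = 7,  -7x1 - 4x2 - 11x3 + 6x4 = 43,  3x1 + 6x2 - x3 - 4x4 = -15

Row-reduce:
R1 ← R1 / (-5).
R2 ← R2 − 3·R1.
R3 ← R3 + 7·R1.
R4 ← R4 − 3·R1.
R2 ← R2 / (-2).
R1 ← R1 − 1·R2.
R3 ← R3 − 3·R2.
R4 ← R4 − 3·R2.
R3 ← R3 / (-5/2).
R1 ← R1 − 3/2·R3.
R2 ← R2 + 1/2·R3.
R4 ← R4 + 5/2·R3.
Row 4 reduces to 0 = 2, a contradiction. The system is inconsistent.

no solution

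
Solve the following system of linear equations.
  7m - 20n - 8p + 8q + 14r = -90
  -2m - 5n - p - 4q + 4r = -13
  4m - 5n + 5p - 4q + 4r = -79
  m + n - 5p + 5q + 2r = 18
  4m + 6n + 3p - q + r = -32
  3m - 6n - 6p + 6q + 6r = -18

Row-reduce the augmented matrix:
R1 ← R1 / (7).
R2 ← R2 + 2·R1.
R3 ← R3 − 4·R1.
R4 ← R4 − 1·R1.
R5 ← R5 − 4·R1.
R6 ← R6 − 3·R1.
R2 ← R2 / (-75/7).
R1 ← R1 + 20/7·R2.
R3 ← R3 − 45/7·R2.
R4 ← R4 − 27/7·R2.
R5 ← R5 − 122/7·R2.
R6 ← R6 − 18/7·R2.
R3 ← R3 / (38/5).
R1 ← R1 + 4/15·R3.
R2 ← R2 − 23/75·R3.
R4 ← R4 + 126/25·R3.
R5 ← R5 − 167/75·R3.
R6 ← R6 + 84/25·R3.
R4 ← R4 / (-297/95).
R1 ← R1 − 24/19·R4.
R2 ← R2 − 52/95·R4.
R3 ← R3 + 24/19·R4.
R5 ← R5 + 527/95·R4.
R6 ← R6 + 198/95·R4.
R5 ← R5 / (-3/11).
R1 ← R1 − 14/11·R5.
R2 ← R2 + 2/11·R5.
R3 ← R3 + 14/11·R5.
R4 ← R4 + 12/11·R5.
R6 reduces to 0 = 0, so the extra equation is consistent.
Reading off the reduced rows gives m = -6, n = 2, p = -5, q = 1, r = -4.

m = -6, n = 2, p = -5, q = 1, r = -4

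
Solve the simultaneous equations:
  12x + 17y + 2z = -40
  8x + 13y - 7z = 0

Row-reduce:
R1 ← R1 / (12).
R2 ← R2 − 8·R1.
R2 ← R2 / (5/3).
R1 ← R1 − 17/12·R2.
Rank is 2 with 3 unknowns, leaving z free.

infinitely many solutions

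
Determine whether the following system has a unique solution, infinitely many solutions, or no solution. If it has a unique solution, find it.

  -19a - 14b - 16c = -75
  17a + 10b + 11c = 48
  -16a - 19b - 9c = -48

a = -1, b = 1, c = 5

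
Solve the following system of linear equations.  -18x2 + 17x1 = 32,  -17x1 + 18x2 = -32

Row-reduce:
R1 ← R1 / (17).
R2 ← R2 + 17·R1.
Rank is 1 with 2 unknowns, leaving x2 free.

infinitely many solutions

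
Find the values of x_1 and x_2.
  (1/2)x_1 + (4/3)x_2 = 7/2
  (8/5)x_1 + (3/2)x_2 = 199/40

x_1 = 1, x_2 = 9/4

Row-reduce the augmented matrix:
R1 ← R1 / (1/2).
R2 ← R2 − 8/5·R1.
R2 ← R2 / (-83/30).
R1 ← R1 − 8/3·R2.
Reading off the reduced rows gives x_1 = 1, x_2 = 9/4.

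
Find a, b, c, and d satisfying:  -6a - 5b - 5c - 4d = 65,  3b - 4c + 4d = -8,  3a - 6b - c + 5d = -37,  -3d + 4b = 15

a = -5, b = 0, c = -3, d = -5

Row-reduce the augmented matrix:
R1 ← R1 / (-6).
R3 ← R3 − 3·R1.
R2 ← R2 / (3).
R1 ← R1 − 5/6·R2.
R3 ← R3 + 17/2·R2.
R4 ← R4 − 4·R2.
R3 ← R3 / (-89/6).
R1 ← R1 − 35/18·R3.
R2 ← R2 + 4/3·R3.
R4 ← R4 − 16/3·R3.
R4 ← R4 / (-283/89).
R1 ← R1 − 383/267·R4.
R2 ← R2 − 4/89·R4.
R3 ← R3 + 86/89·R4.
Reading off the reduced rows gives a = -5, b = 0, c = -3, d = -5.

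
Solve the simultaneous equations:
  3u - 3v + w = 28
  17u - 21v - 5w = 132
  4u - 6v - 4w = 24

Row-reduce:
R1 ← R1 / (3).
R2 ← R2 − 17·R1.
R3 ← R3 − 4·R1.
R2 ← R2 / (-4).
R1 ← R1 + 1·R2.
R3 ← R3 + 2·R2.
Rank is 2 with 3 unknowns, leaving w free.

infinitely many solutions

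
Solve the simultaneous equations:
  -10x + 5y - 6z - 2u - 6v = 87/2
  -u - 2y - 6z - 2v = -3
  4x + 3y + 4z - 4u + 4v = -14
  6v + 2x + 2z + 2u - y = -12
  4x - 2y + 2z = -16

no solution

Row-reduce:
R1 ← R1 / (-10).
R3 ← R3 − 4·R1.
R4 ← R4 − 2·R1.
R5 ← R5 − 4·R1.
R2 ← R2 / (-2).
R1 ← R1 + 1/2·R2.
R3 ← R3 − 5·R2.
R3 ← R3 / (-67/5).
R1 ← R1 − 21/10·R3.
R2 ← R2 − 3·R3.
R4 ← R4 − 4/5·R3.
R5 ← R5 + 2/5·R3.
R4 ← R4 / (78/67).
R1 ← R1 + 93/134·R4.
R2 ← R2 + 76/67·R4.
R3 ← R3 − 73/134·R4.
R5 ← R5 + 39/67·R4.
Row 5 reduces to 0 = -1/4, a contradiction. The system is inconsistent.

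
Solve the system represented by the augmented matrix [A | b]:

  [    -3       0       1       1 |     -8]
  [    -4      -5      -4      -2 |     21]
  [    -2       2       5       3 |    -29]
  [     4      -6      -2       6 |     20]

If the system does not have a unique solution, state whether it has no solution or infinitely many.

x_1 = 1, x_2 = -1, x_3 = -5, x_4 = 0

Row-reduce the augmented matrix:
R1 ← R1 / (-3).
R2 ← R2 + 4·R1.
R3 ← R3 + 2·R1.
R4 ← R4 − 4·R1.
R2 ← R2 / (-5).
R3 ← R3 − 2·R2.
R4 ← R4 + 6·R2.
R3 ← R3 / (11/5).
R1 ← R1 + 1/3·R3.
R2 ← R2 − 16/15·R3.
R4 ← R4 − 86/15·R3.
R4 ← R4 / (96/11).
R1 ← R1 + 2/11·R4.
R2 ← R2 − 2/11·R4.
R3 ← R3 − 5/11·R4.
Reading off the reduced rows gives x_1 = 1, x_2 = -1, x_3 = -5, x_4 = 0.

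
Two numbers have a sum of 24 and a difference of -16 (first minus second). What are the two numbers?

first number: 4, second number: 20

Let x = first number, y = second number.
  x + y = 24
  x - y = -16
Row-reduce the augmented matrix:
R2 ← R2 − 1·R1.
R2 ← R2 / (-2).
R1 ← R1 − 1·R2.
Reading off the reduced rows gives x = 4, y = 20.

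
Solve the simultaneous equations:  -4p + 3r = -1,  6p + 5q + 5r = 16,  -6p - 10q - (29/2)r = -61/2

infinitely many solutions

Row-reduce:
R1 ← R1 / (-4).
R2 ← R2 − 6·R1.
R3 ← R3 + 6·R1.
R2 ← R2 / (5).
R3 ← R3 + 10·R2.
Rank is 2 with 3 unknowns, leaving r free.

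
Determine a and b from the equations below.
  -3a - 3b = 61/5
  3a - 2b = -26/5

a = -8/3, b = -7/5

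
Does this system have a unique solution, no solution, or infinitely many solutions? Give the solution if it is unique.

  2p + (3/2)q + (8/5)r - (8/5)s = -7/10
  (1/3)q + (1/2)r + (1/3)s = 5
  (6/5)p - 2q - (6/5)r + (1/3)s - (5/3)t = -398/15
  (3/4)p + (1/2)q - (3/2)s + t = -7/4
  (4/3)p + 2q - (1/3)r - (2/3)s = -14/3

p = -5, q = 3, r = 6, s = 3, t = 5

Row-reduce the augmented matrix:
R1 ← R1 / (2).
R3 ← R3 − 6/5·R1.
R4 ← R4 − 3/4·R1.
R5 ← R5 − 4/3·R1.
R2 ← R2 / (1/3).
R1 ← R1 − 3/4·R2.
R3 ← R3 + 29/10·R2.
R4 ← R4 + 1/16·R2.
R5 ← R5 − 1·R2.
R3 ← R3 / (219/100).
R1 ← R1 + 13/40·R3.
R2 ← R2 − 3/2·R3.
R4 ← R4 + 81/160·R3.
R5 ← R5 + 29/10·R3.
R4 ← R4 / (77/584).
R1 ← R1 + 1219/1314·R4.
R2 ← R2 + 410/219·R4.
R3 ← R3 − 1258/657·R4.
R5 ← R5 − 3254/657·R4.
R5 ← R5 / (-1948/77).
R1 ← R1 − 314/77·R5.
R2 ← R2 − 760/77·R5.
R3 ← R3 + 746/77·R5.
R4 ← R4 − 359/77·R5.
Reading off the reduced rows gives p = -5, q = 3, r = 6, s = 3, t = 5.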